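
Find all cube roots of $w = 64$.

|w| = 64, arg(w) = 0°
Root modulus = 64^(1/3) = 4
Root arguments: θ_k = (0° + 360°k)/3 for k = 0, 1, ..., 2
Roots: 4, -2 + 2*sqrt(3)i, -2 - 2*sqrt(3)i


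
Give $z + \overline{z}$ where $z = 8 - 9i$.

z + conjugate(z) = (a + bi) + (a - bi) = 2a
= 2 * 8 = 16


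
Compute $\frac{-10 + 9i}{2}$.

Divisor is real, so divide each part by 2:
= -5 + (9/2)i


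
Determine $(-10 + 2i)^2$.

(a + bi)^2 = a^2 - b^2 + 2abi
= (-10)^2 - 2^2 + 2*(-10)*2i
= 96 - 40i


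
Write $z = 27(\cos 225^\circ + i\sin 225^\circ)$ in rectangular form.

a = r cos θ = 27 * -sqrt(2)/2 = -27*sqrt(2)/2
b = r sin θ = 27 * -sqrt(2)/2 = -27*sqrt(2)/2
z = -27*sqrt(2)/2 - (27*sqrt(2)/2)i


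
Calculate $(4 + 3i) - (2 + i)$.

(4 - 2) + (3 - 1)i = 2 + 2i


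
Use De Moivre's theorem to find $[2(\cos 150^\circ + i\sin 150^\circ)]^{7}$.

By De Moivre: z^n = r^n(cos(nθ) + i sin(nθ))
= 2^7(cos(7*150°) + i sin(7*150°))
= 128(cos 330° + i sin 330°)
= 64*sqrt(3) - 64i


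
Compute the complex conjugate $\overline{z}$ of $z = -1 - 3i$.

If z = a + bi, then conjugate(z) = a - bi
conjugate(-1 - 3i) = -1 + 3i


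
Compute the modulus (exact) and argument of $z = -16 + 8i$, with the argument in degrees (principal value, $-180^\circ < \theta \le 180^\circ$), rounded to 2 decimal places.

|z| = sqrt((-16)^2 + 8^2) = sqrt(320)
arg(z) = arctan(b/a) = arctan(8/-16) (quadrant-adjusted) = 153.43°


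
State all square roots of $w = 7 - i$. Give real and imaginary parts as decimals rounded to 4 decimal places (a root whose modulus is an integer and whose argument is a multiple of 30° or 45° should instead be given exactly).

|w| = sqrt(50) ≈ 7.071068, arg(w) ≈ 351.869898°
Root modulus = sqrt(50)^(1/2) ≈ 2.659148
Root arguments: θ_k = (arg(w) + 360°k)/2 for k = 0, 1, ..., 1
Compute each root as (root modulus)(cos θ_k + i sin θ_k) using full-precision intermediates, then round to 4 decimal places.
Roots: -2.6525 + 0.1885i, 2.6525 - 0.1885i


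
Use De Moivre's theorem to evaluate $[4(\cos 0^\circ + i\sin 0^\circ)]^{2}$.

By De Moivre: z^n = r^n(cos(nθ) + i sin(nθ))
= 4^2(cos(2*0°) + i sin(2*0°))
= 16(cos 0° + i sin 0°)
= 16


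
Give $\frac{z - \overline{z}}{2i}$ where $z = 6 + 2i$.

z - conjugate(z) = 2bi
(z - conjugate(z))/(2i) = 2bi/(2i) = b = 2


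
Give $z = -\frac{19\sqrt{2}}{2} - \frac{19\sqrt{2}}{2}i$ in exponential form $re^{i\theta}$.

r = |z| = sqrt((-19*sqrt(2)/2)^2 + (-19*sqrt(2)/2)^2) = sqrt(361/2 + 361/2) = sqrt(361) = 19
θ = arctan(b/a) = arctan(-13.435/-13.435) (quadrant-adjusted) = -135° = -3π/4
z = 19e^(-i*3π/4)


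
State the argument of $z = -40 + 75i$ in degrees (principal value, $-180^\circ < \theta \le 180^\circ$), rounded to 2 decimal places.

θ = arctan(b/a) = arctan(75/-40) (quadrant-adjusted) = 118.07°


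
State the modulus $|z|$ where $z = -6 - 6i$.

|z| = sqrt(a^2 + b^2) = sqrt((-6)^2 + (-6)^2) = sqrt(72) = sqrt(72)


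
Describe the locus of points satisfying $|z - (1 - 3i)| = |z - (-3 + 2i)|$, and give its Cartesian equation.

|z - z1| = |z - z2| means z is equidistant from z1 and z2,
i.e. the perpendicular bisector of the segment from (1, -3) to (-3, 2) (midpoint (-1, -1/2)).
With z = x + yi, square both sides:
(x - 1)^2 + (y - (-3))^2 = (x - (-3))^2 + (y - 2)^2
The x^2 and y^2 terms cancel: -8x + 10y = 13 - 10 = 3
Simplify: 8x - 10y = -3
Locus: Perpendicular bisector of the segment from (1, -3) to (-3, 2): the line 8x - 10y = -3


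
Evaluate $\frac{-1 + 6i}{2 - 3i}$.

Multiply numerator and denominator by conjugate (2 + 3i):
= (-1 + 6i)(2 + 3i) / (2^2 + (-3)^2)
= (-20 + 9i) / 13
= -20/13 + (9/13)i


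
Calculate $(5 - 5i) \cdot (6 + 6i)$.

(a1*a2 - b1*b2) + (a1*b2 + b1*a2)i
= (30 - (-30)) + (30 + (-30))i
= 60


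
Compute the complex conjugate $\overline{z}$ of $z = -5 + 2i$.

If z = a + bi, then conjugate(z) = a - bi
conjugate(-5 + 2i) = -5 - 2i


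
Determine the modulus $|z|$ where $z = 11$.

|z| = sqrt(a^2 + b^2) = sqrt(11^2 + 0^2) = sqrt(121) = 11


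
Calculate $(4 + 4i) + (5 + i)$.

(4 + 5) + (4 + 1)i = 9 + 5i


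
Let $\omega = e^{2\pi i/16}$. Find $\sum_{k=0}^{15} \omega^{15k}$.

Let ζ = ω^15 = e^(2πi·15/16). Since 16 ∤ 15, ζ ≠ 1.
Sum = Σ_{k=0}^{15} ζ^k = (ζ^16 - 1)/(ζ - 1) = (ω^{15·16} - 1)/(ζ - 1) = (1 - 1)/(ζ - 1) = 0


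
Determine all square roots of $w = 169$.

|w| = 169, arg(w) = 0°
Root modulus = 169^(1/2) = 13
Root arguments: θ_k = (0° + 360°k)/2 for k = 0, 1, ..., 1
Roots: 13, -13


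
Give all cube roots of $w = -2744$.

|w| = 2744, arg(w) = 180°
Root modulus = 2744^(1/3) = 14
Root arguments: θ_k = (180° + 360°k)/3 for k = 0, 1, ..., 2
Roots: 7 + 7*sqrt(3)i, -14, 7 - 7*sqrt(3)i


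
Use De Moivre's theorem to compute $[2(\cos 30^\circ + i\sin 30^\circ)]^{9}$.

By De Moivre: z^n = r^n(cos(nθ) + i sin(nθ))
= 2^9(cos(9*30°) + i sin(9*30°))
= 512(cos 270° + i sin 270°)
= -512i


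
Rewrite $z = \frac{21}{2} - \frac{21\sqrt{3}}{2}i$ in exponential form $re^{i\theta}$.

r = |z| = sqrt((21/2)^2 + (-21*sqrt(3)/2)^2) = sqrt(441/4 + 1323/4) = sqrt(441) = 21
θ = arctan(b/a) = arctan(-18.1865/10.5) (quadrant-adjusted) = -60° = -π/3
z = 21e^(-i*π/3)


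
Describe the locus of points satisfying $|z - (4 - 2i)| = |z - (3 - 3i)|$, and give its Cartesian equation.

|z - z1| = |z - z2| means z is equidistant from z1 and z2,
i.e. the perpendicular bisector of the segment from (4, -2) to (3, -3) (midpoint (7/2, -5/2)).
With z = x + yi, square both sides:
(x - 4)^2 + (y - (-2))^2 = (x - 3)^2 + (y - (-3))^2
The x^2 and y^2 terms cancel: -2x + (-2)y = 18 - 20 = -2
Simplify: x + y = 1
Locus: Perpendicular bisector of the segment from (4, -2) to (3, -3): the line x + y = 1


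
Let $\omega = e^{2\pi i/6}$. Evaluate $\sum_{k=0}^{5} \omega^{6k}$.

Since 6 divides 6, ω^6 = (ω^6)^1 = 1^1 = 1, so every term is 1.
Sum = 6 · 1 = 6


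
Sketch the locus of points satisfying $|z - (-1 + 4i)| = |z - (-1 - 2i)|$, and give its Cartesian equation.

|z - z1| = |z - z2| means z is equidistant from z1 and z2,
i.e. the perpendicular bisector of the segment from (-1, 4) to (-1, -2) (midpoint (-1, 1)).
With z = x + yi, square both sides:
(x - (-1))^2 + (y - 4)^2 = (x - (-1))^2 + (y - (-2))^2
The x^2 and y^2 terms cancel: 0x + (-12)y = 5 - 17 = -12
Simplify: y = 1
Locus: Perpendicular bisector of the segment from (-1, 4) to (-1, -2): the line y = 1


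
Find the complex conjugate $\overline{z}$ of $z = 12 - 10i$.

If z = a + bi, then conjugate(z) = a - bi
conjugate(12 - 10i) = 12 + 10i


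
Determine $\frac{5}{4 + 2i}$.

Multiply numerator and denominator by conjugate (4 - 2i):
= (5)(4 - 2i) / (4^2 + 2^2)
= (20 - 10i) / 20
Divide through by 10: (2 - i) / 2
= 1 - (1/2)i


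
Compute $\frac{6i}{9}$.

Divisor is real, so divide each part by 9:
= 0 + (2/3)i


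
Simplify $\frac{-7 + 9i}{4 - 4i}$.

Multiply numerator and denominator by conjugate (4 + 4i):
= (-7 + 9i)(4 + 4i) / (4^2 + (-4)^2)
= (-64 + 8i) / 32
Divide through by 8: (-8 + i) / 4
= -2 + (1/4)i


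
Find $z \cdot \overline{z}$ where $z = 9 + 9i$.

z * conjugate(z) = |z|^2 = a^2 + b^2
= 9^2 + 9^2 = 162


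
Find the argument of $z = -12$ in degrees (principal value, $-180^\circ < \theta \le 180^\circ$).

b = 0 and a < 0, so z lies on the negative real axis: θ = 180°


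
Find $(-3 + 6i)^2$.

(a + bi)^2 = a^2 - b^2 + 2abi
= (-3)^2 - 6^2 + 2*(-3)*6i
= -27 - 36i


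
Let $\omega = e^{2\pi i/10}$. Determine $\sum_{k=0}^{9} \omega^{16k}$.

Let ζ = ω^16 = e^(2πi·16/10). Since 10 ∤ 16, ζ ≠ 1.
Sum = Σ_{k=0}^{9} ζ^k = (ζ^10 - 1)/(ζ - 1) = (ω^{16·10} - 1)/(ζ - 1) = (1 - 1)/(ζ - 1) = 0


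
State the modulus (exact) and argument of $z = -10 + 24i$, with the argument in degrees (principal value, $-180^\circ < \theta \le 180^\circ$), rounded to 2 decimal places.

|z| = sqrt((-10)^2 + 24^2) = 26
arg(z) = arctan(b/a) = arctan(24/-10) (quadrant-adjusted) = 112.62°


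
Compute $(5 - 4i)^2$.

(a + bi)^2 = a^2 - b^2 + 2abi
= 5^2 - (-4)^2 + 2*5*(-4)i
= 9 - 40i


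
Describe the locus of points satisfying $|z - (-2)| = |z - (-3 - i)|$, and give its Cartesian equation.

|z - z1| = |z - z2| means z is equidistant from z1 and z2,
i.e. the perpendicular bisector of the segment from (-2, 0) to (-3, -1) (midpoint (-5/2, -1/2)).
With z = x + yi, square both sides:
(x - (-2))^2 + (y - 0)^2 = (x - (-3))^2 + (y - (-1))^2
The x^2 and y^2 terms cancel: -2x + (-2)y = 10 - 4 = 6
Simplify: x + y = -3
Locus: Perpendicular bisector of the segment from (-2, 0) to (-3, -1): the line x + y = -3


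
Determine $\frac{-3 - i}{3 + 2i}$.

Multiply numerator and denominator by conjugate (3 - 2i):
= (-3 - i)(3 - 2i) / (3^2 + 2^2)
= (-11 + 3i) / 13
= -11/13 + (3/13)i


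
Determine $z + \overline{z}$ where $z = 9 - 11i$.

z + conjugate(z) = (a + bi) + (a - bi) = 2a
= 2 * 9 = 18


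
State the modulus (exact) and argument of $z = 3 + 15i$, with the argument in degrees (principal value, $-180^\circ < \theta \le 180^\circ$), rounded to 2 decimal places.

|z| = sqrt(3^2 + 15^2) = sqrt(234)
arg(z) = arctan(b/a) = arctan(15/3) (quadrant-adjusted) = 78.69°


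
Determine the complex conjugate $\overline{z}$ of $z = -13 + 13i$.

If z = a + bi, then conjugate(z) = a - bi
conjugate(-13 + 13i) = -13 - 13i


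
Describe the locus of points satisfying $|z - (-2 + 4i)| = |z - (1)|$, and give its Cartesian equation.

|z - z1| = |z - z2| means z is equidistant from z1 and z2,
i.e. the perpendicular bisector of the segment from (-2, 4) to (1, 0) (midpoint (-1/2, 2)).
With z = x + yi, square both sides:
(x - (-2))^2 + (y - 4)^2 = (x - 1)^2 + (y - 0)^2
The x^2 and y^2 terms cancel: 6x + (-8)y = 1 - 20 = -19
Simplify: 6x - 8y = -19
Locus: Perpendicular bisector of the segment from (-2, 4) to (1, 0): the line 6x - 8y = -19


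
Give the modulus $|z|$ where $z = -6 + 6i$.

|z| = sqrt(a^2 + b^2) = sqrt((-6)^2 + 6^2) = sqrt(72) = sqrt(72)


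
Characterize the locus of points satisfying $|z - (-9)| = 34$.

|z - z0| = r describes a circle centered at z0 with radius r
Here z0 = -9 and r = 34
Locus: Circle centered at (-9, 0) with radius 34


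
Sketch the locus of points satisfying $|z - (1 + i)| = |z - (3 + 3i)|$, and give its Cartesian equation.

|z - z1| = |z - z2| means z is equidistant from z1 and z2,
i.e. the perpendicular bisector of the segment from (1, 1) to (3, 3) (midpoint (2, 2)).
With z = x + yi, square both sides:
(x - 1)^2 + (y - 1)^2 = (x - 3)^2 + (y - 3)^2
The x^2 and y^2 terms cancel: 4x + 4y = 18 - 2 = 16
Simplify: x + y = 4
Locus: Perpendicular bisector of the segment from (1, 1) to (3, 3): the line x + y = 4


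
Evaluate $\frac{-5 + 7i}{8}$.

Divisor is real, so divide each part by 8:
= -5/8 + (7/8)i


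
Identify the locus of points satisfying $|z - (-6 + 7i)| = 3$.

|z - z0| = r describes a circle centered at z0 with radius r
Here z0 = -6 + 7i and r = 3
Locus: Circle centered at (-6, 7) with radius 3


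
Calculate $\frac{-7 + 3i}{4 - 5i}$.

Multiply numerator and denominator by conjugate (4 + 5i):
= (-7 + 3i)(4 + 5i) / (4^2 + (-5)^2)
= (-43 - 23i) / 41
= -43/41 - (23/41)i


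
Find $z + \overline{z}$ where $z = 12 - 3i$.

z + conjugate(z) = (a + bi) + (a - bi) = 2a
= 2 * 12 = 24


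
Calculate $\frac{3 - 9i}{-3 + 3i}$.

Multiply numerator and denominator by conjugate (-3 - 3i):
= (3 - 9i)(-3 - 3i) / ((-3)^2 + 3^2)
= (-36 + 18i) / 18
= -2 + i


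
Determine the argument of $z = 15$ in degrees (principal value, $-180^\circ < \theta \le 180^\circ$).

b = 0 and a > 0, so z lies on the positive real axis: θ = 0°


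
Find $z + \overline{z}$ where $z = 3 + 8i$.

z + conjugate(z) = (a + bi) + (a - bi) = 2a
= 2 * 3 = 6


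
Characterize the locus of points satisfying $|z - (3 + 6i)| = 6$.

|z - z0| = r describes a circle centered at z0 with radius r
Here z0 = 3 + 6i and r = 6
Locus: Circle centered at (3, 6) with radius 6


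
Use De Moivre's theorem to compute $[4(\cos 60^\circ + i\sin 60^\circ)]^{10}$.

By De Moivre: z^n = r^n(cos(nθ) + i sin(nθ))
= 4^10(cos(10*60°) + i sin(10*60°))
= 1048576(cos 240° + i sin 240°)
= -524288 - 524288*sqrt(3)i


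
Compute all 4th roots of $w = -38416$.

|w| = 38416, arg(w) = 180°
Root modulus = 38416^(1/4) = 14
Root arguments: θ_k = (180° + 360°k)/4 for k = 0, 1, ..., 3
Roots: 7*sqrt(2) + 7*sqrt(2)i, -7*sqrt(2) + 7*sqrt(2)i, -7*sqrt(2) - 7*sqrt(2)i, 7*sqrt(2) - 7*sqrt(2)i


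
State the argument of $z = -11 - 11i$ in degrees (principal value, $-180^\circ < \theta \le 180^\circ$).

θ = arctan(b/a) = arctan(-11/-11) (quadrant-adjusted) = -135°


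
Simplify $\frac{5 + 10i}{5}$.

Divisor is real, so divide each part by 5:
= 1 + 2i


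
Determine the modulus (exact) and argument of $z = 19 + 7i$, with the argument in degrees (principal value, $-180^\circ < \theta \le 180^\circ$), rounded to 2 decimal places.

|z| = sqrt(19^2 + 7^2) = sqrt(410)
arg(z) = arctan(b/a) = arctan(7/19) (quadrant-adjusted) = 20.22°


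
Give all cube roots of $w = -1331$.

|w| = 1331, arg(w) = 180°
Root modulus = 1331^(1/3) = 11
Root arguments: θ_k = (180° + 360°k)/3 for k = 0, 1, ..., 2
Roots: 11/2 + (11*sqrt(3)/2)i, -11, 11/2 - (11*sqrt(3)/2)i


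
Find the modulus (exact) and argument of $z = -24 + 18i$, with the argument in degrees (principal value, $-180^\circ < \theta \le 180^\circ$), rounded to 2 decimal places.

|z| = sqrt((-24)^2 + 18^2) = 30
arg(z) = arctan(b/a) = arctan(18/-24) (quadrant-adjusted) = 143.13°


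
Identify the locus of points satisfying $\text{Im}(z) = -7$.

Im(z) = y where z = x + yi; the equation y = -7 is satisfied by all points with that y-coordinate
Locus: Horizontal line y = -7


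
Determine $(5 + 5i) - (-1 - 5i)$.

(5 - (-1)) + (5 - (-5))i = 6 + 10i


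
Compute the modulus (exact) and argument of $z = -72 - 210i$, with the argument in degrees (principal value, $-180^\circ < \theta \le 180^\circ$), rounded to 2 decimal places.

|z| = sqrt((-72)^2 + (-210)^2) = 222
arg(z) = arctan(b/a) = arctan(-210/-72) (quadrant-adjusted) = -108.92°


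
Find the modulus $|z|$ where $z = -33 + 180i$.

|z| = sqrt(a^2 + b^2) = sqrt((-33)^2 + 180^2) = sqrt(33489) = 183


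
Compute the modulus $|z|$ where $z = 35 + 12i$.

|z| = sqrt(a^2 + b^2) = sqrt(35^2 + 12^2) = sqrt(1369) = 37


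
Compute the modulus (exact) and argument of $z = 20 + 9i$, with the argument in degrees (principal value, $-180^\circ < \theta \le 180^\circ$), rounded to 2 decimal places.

|z| = sqrt(20^2 + 9^2) = sqrt(481)
arg(z) = arctan(b/a) = arctan(9/20) (quadrant-adjusted) = 24.23°


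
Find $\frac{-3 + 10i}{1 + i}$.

Multiply numerator and denominator by conjugate (1 - i):
= (-3 + 10i)(1 - i) / (1^2 + 1^2)
= (7 + 13i) / 2
= 7/2 + (13/2)i


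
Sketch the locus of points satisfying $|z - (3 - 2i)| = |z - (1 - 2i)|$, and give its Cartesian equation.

|z - z1| = |z - z2| means z is equidistant from z1 and z2,
i.e. the perpendicular bisector of the segment from (3, -2) to (1, -2) (midpoint (2, -2)).
With z = x + yi, square both sides:
(x - 3)^2 + (y - (-2))^2 = (x - 1)^2 + (y - (-2))^2
The x^2 and y^2 terms cancel: -4x + 0y = 5 - 13 = -8
Simplify: x = 2
Locus: Perpendicular bisector of the segment from (3, -2) to (1, -2): the line x = 2


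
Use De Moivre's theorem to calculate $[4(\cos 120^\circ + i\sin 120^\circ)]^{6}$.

By De Moivre: z^n = r^n(cos(nθ) + i sin(nθ))
= 4^6(cos(6*120°) + i sin(6*120°))
= 4096(cos 0° + i sin 0°)
= 4096


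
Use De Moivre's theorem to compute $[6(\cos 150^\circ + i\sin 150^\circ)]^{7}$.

By De Moivre: z^n = r^n(cos(nθ) + i sin(nθ))
= 6^7(cos(7*150°) + i sin(7*150°))
= 279936(cos 330° + i sin 330°)
= 139968*sqrt(3) - 139968i


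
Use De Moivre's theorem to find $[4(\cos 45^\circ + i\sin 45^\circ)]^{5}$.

By De Moivre: z^n = r^n(cos(nθ) + i sin(nθ))
= 4^5(cos(5*45°) + i sin(5*45°))
= 1024(cos 225° + i sin 225°)
= -512*sqrt(2) - 512*sqrt(2)i


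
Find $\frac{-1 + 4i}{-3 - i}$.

Multiply numerator and denominator by conjugate (-3 + i):
= (-1 + 4i)(-3 + i) / ((-3)^2 + (-1)^2)
= (-1 - 13i) / 10
= -1/10 - (13/10)i


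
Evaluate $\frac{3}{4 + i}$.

Multiply numerator and denominator by conjugate (4 - i):
= (3)(4 - i) / (4^2 + 1^2)
= (12 - 3i) / 17
= 12/17 - (3/17)i


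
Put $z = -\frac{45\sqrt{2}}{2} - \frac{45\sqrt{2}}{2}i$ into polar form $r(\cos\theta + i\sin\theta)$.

r = |z| = sqrt(a^2 + b^2) = sqrt((-45*sqrt(2)/2)^2 + (-45*sqrt(2)/2)^2) = sqrt(2025/2 + 2025/2) = sqrt(2025) = 45
θ = arctan(b/a) = arctan(-31.8198/-31.8198) (quadrant-adjusted) = 225°
z = 45(cos 225° + i sin 225°)


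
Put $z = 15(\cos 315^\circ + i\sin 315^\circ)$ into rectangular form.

a = r cos θ = 15 * sqrt(2)/2 = 15*sqrt(2)/2
b = r sin θ = 15 * -sqrt(2)/2 = -15*sqrt(2)/2
z = 15*sqrt(2)/2 - (15*sqrt(2)/2)i


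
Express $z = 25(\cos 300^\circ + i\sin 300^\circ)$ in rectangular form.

a = r cos θ = 25 * 1/2 = 25/2
b = r sin θ = 25 * -sqrt(3)/2 = -25*sqrt(3)/2
z = 25/2 - (25*sqrt(3)/2)i


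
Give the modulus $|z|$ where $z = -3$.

|z| = sqrt(a^2 + b^2) = sqrt((-3)^2 + 0^2) = sqrt(9) = 3


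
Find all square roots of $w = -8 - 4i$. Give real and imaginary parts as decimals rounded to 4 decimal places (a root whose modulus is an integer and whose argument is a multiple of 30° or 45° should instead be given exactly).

|w| = sqrt(80) ≈ 8.944272, arg(w) ≈ 206.565051°
Root modulus = sqrt(80)^(1/2) ≈ 2.990698
Root arguments: θ_k = (arg(w) + 360°k)/2 for k = 0, 1, ..., 1
Compute each root as (root modulus)(cos θ_k + i sin θ_k) using full-precision intermediates, then round to 4 decimal places.
Roots: -0.6871 + 2.9107i, 0.6871 - 2.9107i


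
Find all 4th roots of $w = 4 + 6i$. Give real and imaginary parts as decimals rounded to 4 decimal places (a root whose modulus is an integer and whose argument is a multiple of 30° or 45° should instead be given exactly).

|w| = sqrt(52) ≈ 7.211103, arg(w) ≈ 56.309932°
Root modulus = sqrt(52)^(1/4) ≈ 1.638704
Root arguments: θ_k = (arg(w) + 360°k)/4 for k = 0, 1, ..., 3
Compute each root as (root modulus)(cos θ_k + i sin θ_k) using full-precision intermediates, then round to 4 decimal places.
Roots: 1.5895 + 0.3986i, -0.3986 + 1.5895i, -1.5895 - 0.3986i, 0.3986 - 1.5895i


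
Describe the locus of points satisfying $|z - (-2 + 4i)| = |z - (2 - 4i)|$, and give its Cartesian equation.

|z - z1| = |z - z2| means z is equidistant from z1 and z2,
i.e. the perpendicular bisector of the segment from (-2, 4) to (2, -4) (midpoint (0, 0)).
With z = x + yi, square both sides:
(x - (-2))^2 + (y - 4)^2 = (x - 2)^2 + (y - (-4))^2
The x^2 and y^2 terms cancel: 8x + (-16)y = 20 - 20 = 0
Simplify: x - 2y = 0
Locus: Perpendicular bisector of the segment from (-2, 4) to (2, -4): the line x - 2y = 0


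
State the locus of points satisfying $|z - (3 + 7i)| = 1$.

|z - z0| = r describes a circle centered at z0 with radius r
Here z0 = 3 + 7i and r = 1
Locus: Circle centered at (3, 7) with radius 1


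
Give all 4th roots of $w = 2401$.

|w| = 2401, arg(w) = 0°
Root modulus = 2401^(1/4) = 7
Root arguments: θ_k = (0° + 360°k)/4 for k = 0, 1, ..., 3
Roots: 7, 7i, -7, -7i


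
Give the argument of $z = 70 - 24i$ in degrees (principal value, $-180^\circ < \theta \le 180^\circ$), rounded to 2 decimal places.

θ = arctan(b/a) = arctan(-24/70) (quadrant-adjusted) = -18.92°


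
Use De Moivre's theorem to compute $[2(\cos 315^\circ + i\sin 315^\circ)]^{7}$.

By De Moivre: z^n = r^n(cos(nθ) + i sin(nθ))
= 2^7(cos(7*315°) + i sin(7*315°))
= 128(cos 45° + i sin 45°)
= 64*sqrt(2) + 64*sqrt(2)i


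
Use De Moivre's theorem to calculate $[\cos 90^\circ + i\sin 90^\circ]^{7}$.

By De Moivre: z^n = r^n(cos(nθ) + i sin(nθ))
= 1^7(cos(7*90°) + i sin(7*90°))
= 1(cos 270° + i sin 270°)
= -i


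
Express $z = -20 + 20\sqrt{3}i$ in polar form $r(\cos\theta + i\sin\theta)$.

r = |z| = sqrt(a^2 + b^2) = sqrt((-20)^2 + (20*sqrt(3))^2) = sqrt(400 + 1200) = sqrt(1600) = 40
θ = arctan(b/a) = arctan(34.641/-20) (quadrant-adjusted) = 120°
z = 40(cos 120° + i sin 120°)


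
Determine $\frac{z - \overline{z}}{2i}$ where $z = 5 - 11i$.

z - conjugate(z) = 2bi
(z - conjugate(z))/(2i) = 2bi/(2i) = b = -11


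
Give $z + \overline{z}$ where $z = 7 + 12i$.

z + conjugate(z) = (a + bi) + (a - bi) = 2a
= 2 * 7 = 14


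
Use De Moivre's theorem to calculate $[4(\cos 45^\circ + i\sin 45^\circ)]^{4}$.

By De Moivre: z^n = r^n(cos(nθ) + i sin(nθ))
= 4^4(cos(4*45°) + i sin(4*45°))
= 256(cos 180° + i sin 180°)
= -256


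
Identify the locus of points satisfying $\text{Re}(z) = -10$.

Re(z) = x where z = x + yi; the equation x = -10 is satisfied by all points with that x-coordinate
Locus: Vertical line x = -10


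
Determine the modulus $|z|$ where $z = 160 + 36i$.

|z| = sqrt(a^2 + b^2) = sqrt(160^2 + 36^2) = sqrt(26896) = 164


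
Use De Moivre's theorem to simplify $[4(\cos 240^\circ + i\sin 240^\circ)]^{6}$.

By De Moivre: z^n = r^n(cos(nθ) + i sin(nθ))
= 4^6(cos(6*240°) + i sin(6*240°))
= 4096(cos 0° + i sin 0°)
= 4096


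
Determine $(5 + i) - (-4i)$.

(5 - 0) + (1 - (-4))i = 5 + 5i


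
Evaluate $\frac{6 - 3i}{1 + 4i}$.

Multiply numerator and denominator by conjugate (1 - 4i):
= (6 - 3i)(1 - 4i) / (1^2 + 4^2)
= (-6 - 27i) / 17
= -6/17 - (27/17)i


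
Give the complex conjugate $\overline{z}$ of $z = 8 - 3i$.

If z = a + bi, then conjugate(z) = a - bi
conjugate(8 - 3i) = 8 + 3i


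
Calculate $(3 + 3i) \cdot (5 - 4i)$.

(a1*a2 - b1*b2) + (a1*b2 + b1*a2)i
= (15 - (-12)) + (-12 + 15)i
= 27 + 3i


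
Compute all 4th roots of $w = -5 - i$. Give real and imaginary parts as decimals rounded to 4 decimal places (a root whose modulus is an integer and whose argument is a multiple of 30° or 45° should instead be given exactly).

|w| = sqrt(26) ≈ 5.099020, arg(w) ≈ 191.309932°
Root modulus = sqrt(26)^(1/4) ≈ 1.502698
Root arguments: θ_k = (arg(w) + 360°k)/4 for k = 0, 1, ..., 3
Compute each root as (root modulus)(cos θ_k + i sin θ_k) using full-precision intermediates, then round to 4 decimal places.
Roots: 1.0089 + 1.1137i, -1.1137 + 1.0089i, -1.0089 - 1.1137i, 1.1137 - 1.0089i


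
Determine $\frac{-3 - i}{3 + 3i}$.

Multiply numerator and denominator by conjugate (3 - 3i):
= (-3 - i)(3 - 3i) / (3^2 + 3^2)
= (-12 + 6i) / 18
Divide through by 6: (-2 + i) / 3
= -2/3 + (1/3)i


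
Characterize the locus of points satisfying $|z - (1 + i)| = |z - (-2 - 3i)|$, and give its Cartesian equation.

|z - z1| = |z - z2| means z is equidistant from z1 and z2,
i.e. the perpendicular bisector of the segment from (1, 1) to (-2, -3) (midpoint (-1/2, -1)).
With z = x + yi, square both sides:
(x - 1)^2 + (y - 1)^2 = (x - (-2))^2 + (y - (-3))^2
The x^2 and y^2 terms cancel: -6x + (-8)y = 13 - 2 = 11
Simplify: 6x + 8y = -11
Locus: Perpendicular bisector of the segment from (1, 1) to (-2, -3): the line 6x + 8y = -11


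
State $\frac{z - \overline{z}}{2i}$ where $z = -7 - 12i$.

z - conjugate(z) = 2bi
(z - conjugate(z))/(2i) = 2bi/(2i) = b = -12


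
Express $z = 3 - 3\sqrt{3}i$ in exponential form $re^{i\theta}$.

r = |z| = sqrt((3)^2 + (-3*sqrt(3))^2) = sqrt(9 + 27) = sqrt(36) = 6
θ = arctan(b/a) = arctan(-5.1962/3) (quadrant-adjusted) = -60° = -π/3
z = 6e^(-i*π/3)


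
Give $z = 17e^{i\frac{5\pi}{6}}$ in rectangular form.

a = r cos θ = 17 * -sqrt(3)/2 = -17*sqrt(3)/2
b = r sin θ = 17 * 1/2 = 17/2
z = -17*sqrt(3)/2 + (17/2)i


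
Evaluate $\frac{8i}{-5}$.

Divisor is real, so divide each part by -5:
= 0 - (8/5)i


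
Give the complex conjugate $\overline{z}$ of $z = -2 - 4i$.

If z = a + bi, then conjugate(z) = a - bi
conjugate(-2 - 4i) = -2 + 4i


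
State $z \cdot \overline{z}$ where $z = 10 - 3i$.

z * conjugate(z) = |z|^2 = a^2 + b^2
= 10^2 + (-3)^2 = 109


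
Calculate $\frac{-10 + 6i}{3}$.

Divisor is real, so divide each part by 3:
= -10/3 + 2i


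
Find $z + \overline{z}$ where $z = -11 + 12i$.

z + conjugate(z) = (a + bi) + (a - bi) = 2a
= 2 * (-11) = -22


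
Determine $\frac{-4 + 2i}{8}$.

Divisor is real, so divide each part by 8:
= -1/2 + (1/4)i


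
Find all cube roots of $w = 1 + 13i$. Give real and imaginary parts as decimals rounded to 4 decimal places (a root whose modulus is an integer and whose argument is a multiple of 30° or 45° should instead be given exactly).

|w| = sqrt(170) ≈ 13.038405, arg(w) ≈ 85.601295°
Root modulus = sqrt(170)^(1/3) ≈ 2.353648
Root arguments: θ_k = (arg(w) + 360°k)/3 for k = 0, 1, ..., 2
Compute each root as (root modulus)(cos θ_k + i sin θ_k) using full-precision intermediates, then round to 4 decimal places.
Roots: 2.0678 + 1.1243i, -2.0075 + 1.2286i, -0.0602 - 2.3529i


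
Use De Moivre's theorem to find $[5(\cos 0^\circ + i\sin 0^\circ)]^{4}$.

By De Moivre: z^n = r^n(cos(nθ) + i sin(nθ))
= 5^4(cos(4*0°) + i sin(4*0°))
= 625(cos 0° + i sin 0°)
= 625


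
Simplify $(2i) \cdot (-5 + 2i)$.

(a1*a2 - b1*b2) + (a1*b2 + b1*a2)i
= (0 - 4) + (0 + (-10))i
= -4 - 10i


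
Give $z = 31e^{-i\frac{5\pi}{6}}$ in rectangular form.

a = r cos θ = 31 * -sqrt(3)/2 = -31*sqrt(3)/2
b = r sin θ = 31 * -1/2 = -31/2
z = -31*sqrt(3)/2 - (31/2)i


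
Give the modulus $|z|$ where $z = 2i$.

|z| = sqrt(a^2 + b^2) = sqrt(0^2 + 2^2) = sqrt(4) = 2


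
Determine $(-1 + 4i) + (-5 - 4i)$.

(-1 + (-5)) + (4 + (-4))i = -6


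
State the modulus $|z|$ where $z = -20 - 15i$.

|z| = sqrt(a^2 + b^2) = sqrt((-20)^2 + (-15)^2) = sqrt(625) = 25


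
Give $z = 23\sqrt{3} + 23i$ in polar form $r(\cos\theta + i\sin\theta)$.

r = |z| = sqrt(a^2 + b^2) = sqrt((23*sqrt(3))^2 + (23)^2) = sqrt(1587 + 529) = sqrt(2116) = 46
θ = arctan(b/a) = arctan(23/39.8372) (quadrant-adjusted) = 30°
z = 46(cos 30° + i sin 30°)


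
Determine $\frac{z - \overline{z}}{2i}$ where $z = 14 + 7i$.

z - conjugate(z) = 2bi
(z - conjugate(z))/(2i) = 2bi/(2i) = b = 7


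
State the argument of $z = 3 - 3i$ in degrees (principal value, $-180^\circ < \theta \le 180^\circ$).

θ = arctan(b/a) = arctan(-3/3) (quadrant-adjusted) = -45°


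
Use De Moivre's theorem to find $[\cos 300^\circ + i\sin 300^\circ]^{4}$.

By De Moivre: z^n = r^n(cos(nθ) + i sin(nθ))
= 1^4(cos(4*300°) + i sin(4*300°))
= 1(cos 120° + i sin 120°)
= -1/2 + (sqrt(3)/2)i


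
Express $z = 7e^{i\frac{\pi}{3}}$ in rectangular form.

a = r cos θ = 7 * 1/2 = 7/2
b = r sin θ = 7 * sqrt(3)/2 = 7*sqrt(3)/2
z = 7/2 + (7*sqrt(3)/2)i


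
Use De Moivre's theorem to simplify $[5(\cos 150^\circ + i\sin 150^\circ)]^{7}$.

By De Moivre: z^n = r^n(cos(nθ) + i sin(nθ))
= 5^7(cos(7*150°) + i sin(7*150°))
= 78125(cos 330° + i sin 330°)
= 78125*sqrt(3)/2 - (78125/2)i


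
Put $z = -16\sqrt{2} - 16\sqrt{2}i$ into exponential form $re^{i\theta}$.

r = |z| = sqrt((-16*sqrt(2))^2 + (-16*sqrt(2))^2) = sqrt(512 + 512) = sqrt(1024) = 32
θ = arctan(b/a) = arctan(-22.6274/-22.6274) (quadrant-adjusted) = 225° = 5π/4
z = 32e^(i*5π/4)


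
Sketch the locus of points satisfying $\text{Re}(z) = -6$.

Re(z) = x where z = x + yi; the equation x = -6 is satisfied by all points with that x-coordinate
Locus: Vertical line x = -6


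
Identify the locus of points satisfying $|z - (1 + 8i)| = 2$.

|z - z0| = r describes a circle centered at z0 with radius r
Here z0 = 1 + 8i and r = 2
Locus: Circle centered at (1, 8) with radius 2


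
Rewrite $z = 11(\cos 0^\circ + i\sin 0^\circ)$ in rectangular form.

a = r cos θ = 11 * 1 = 11
b = r sin θ = 11 * 0 = 0
z = 11


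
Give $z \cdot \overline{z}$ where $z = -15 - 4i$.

z * conjugate(z) = |z|^2 = a^2 + b^2
= (-15)^2 + (-4)^2 = 241


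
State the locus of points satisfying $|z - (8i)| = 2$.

|z - z0| = r describes a circle centered at z0 with radius r
Here z0 = 8i and r = 2
Locus: Circle centered at (0, 8) with radius 2


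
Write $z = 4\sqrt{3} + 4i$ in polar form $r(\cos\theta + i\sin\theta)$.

r = |z| = sqrt(a^2 + b^2) = sqrt((4*sqrt(3))^2 + (4)^2) = sqrt(48 + 16) = sqrt(64) = 8
θ = arctan(b/a) = arctan(4/6.9282) (quadrant-adjusted) = 30°
z = 8(cos 30° + i sin 30°)


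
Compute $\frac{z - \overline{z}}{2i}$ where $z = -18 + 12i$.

z - conjugate(z) = 2bi
(z - conjugate(z))/(2i) = 2bi/(2i) = b = 12


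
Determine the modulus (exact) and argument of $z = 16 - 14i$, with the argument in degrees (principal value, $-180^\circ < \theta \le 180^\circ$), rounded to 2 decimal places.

|z| = sqrt(16^2 + (-14)^2) = sqrt(452)
arg(z) = arctan(b/a) = arctan(-14/16) (quadrant-adjusted) = -41.19°


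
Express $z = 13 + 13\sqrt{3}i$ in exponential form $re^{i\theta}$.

r = |z| = sqrt((13)^2 + (13*sqrt(3))^2) = sqrt(169 + 507) = sqrt(676) = 26
θ = arctan(b/a) = arctan(22.5167/13) (quadrant-adjusted) = 60° = π/3
z = 26e^(i*π/3)


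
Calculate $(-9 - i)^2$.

(a + bi)^2 = a^2 - b^2 + 2abi
= (-9)^2 - (-1)^2 + 2*(-9)*(-1)i
= 80 + 18i


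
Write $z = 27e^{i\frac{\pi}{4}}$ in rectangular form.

a = r cos θ = 27 * sqrt(2)/2 = 27*sqrt(2)/2
b = r sin θ = 27 * sqrt(2)/2 = 27*sqrt(2)/2
z = 27*sqrt(2)/2 + (27*sqrt(2)/2)i


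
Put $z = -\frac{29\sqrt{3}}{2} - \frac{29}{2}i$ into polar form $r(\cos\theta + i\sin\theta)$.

r = |z| = sqrt(a^2 + b^2) = sqrt((-29*sqrt(3)/2)^2 + (-29/2)^2) = sqrt(2523/4 + 841/4) = sqrt(841) = 29
θ = arctan(b/a) = arctan(-14.5/-25.1147) (quadrant-adjusted) = 210°
z = 29(cos 210° + i sin 210°)


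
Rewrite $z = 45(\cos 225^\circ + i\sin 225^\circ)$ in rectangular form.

a = r cos θ = 45 * -sqrt(2)/2 = -45*sqrt(2)/2
b = r sin θ = 45 * -sqrt(2)/2 = -45*sqrt(2)/2
z = -45*sqrt(2)/2 - (45*sqrt(2)/2)i


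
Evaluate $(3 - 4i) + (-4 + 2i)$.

(3 + (-4)) + (-4 + 2)i = -1 - 2i


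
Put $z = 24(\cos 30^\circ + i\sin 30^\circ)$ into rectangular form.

a = r cos θ = 24 * sqrt(3)/2 = 12*sqrt(3)
b = r sin θ = 24 * 1/2 = 12
z = 12*sqrt(3) + 12i


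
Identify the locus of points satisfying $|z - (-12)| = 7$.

|z - z0| = r describes a circle centered at z0 with radius r
Here z0 = -12 and r = 7
Locus: Circle centered at (-12, 0) with radius 7


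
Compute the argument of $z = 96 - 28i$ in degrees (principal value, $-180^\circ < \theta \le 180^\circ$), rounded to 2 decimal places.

θ = arctan(b/a) = arctan(-28/96) (quadrant-adjusted) = -16.26°


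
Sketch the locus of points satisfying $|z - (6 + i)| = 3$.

|z - z0| = r describes a circle centered at z0 with radius r
Here z0 = 6 + i and r = 3
Locus: Circle centered at (6, 1) with radius 3


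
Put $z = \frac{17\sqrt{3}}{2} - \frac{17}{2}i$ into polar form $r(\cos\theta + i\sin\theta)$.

r = |z| = sqrt(a^2 + b^2) = sqrt((17*sqrt(3)/2)^2 + (-17/2)^2) = sqrt(867/4 + 289/4) = sqrt(289) = 17
θ = arctan(b/a) = arctan(-8.5/14.7224) (quadrant-adjusted) = 330°
z = 17(cos 330° + i sin 330°)


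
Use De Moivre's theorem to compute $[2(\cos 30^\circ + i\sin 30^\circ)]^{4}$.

By De Moivre: z^n = r^n(cos(nθ) + i sin(nθ))
= 2^4(cos(4*30°) + i sin(4*30°))
= 16(cos 120° + i sin 120°)
= -8 + 8*sqrt(3)i


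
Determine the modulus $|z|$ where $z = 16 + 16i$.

|z| = sqrt(a^2 + b^2) = sqrt(16^2 + 16^2) = sqrt(512) = sqrt(512)


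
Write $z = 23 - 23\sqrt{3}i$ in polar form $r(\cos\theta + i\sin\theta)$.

r = |z| = sqrt(a^2 + b^2) = sqrt((23)^2 + (-23*sqrt(3))^2) = sqrt(529 + 1587) = sqrt(2116) = 46
θ = arctan(b/a) = arctan(-39.8372/23) (quadrant-adjusted) = 300°
z = 46(cos 300° + i sin 300°)


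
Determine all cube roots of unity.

ω_k = e^(2πik/3) = cos(2πk/3) + i sin(2πk/3) for k = 0, 1, ..., 2
Roots: 1, -1/2 + (sqrt(3)/2)i, -1/2 - (sqrt(3)/2)i


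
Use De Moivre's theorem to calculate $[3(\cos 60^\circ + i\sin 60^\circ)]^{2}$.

By De Moivre: z^n = r^n(cos(nθ) + i sin(nθ))
= 3^2(cos(2*60°) + i sin(2*60°))
= 9(cos 120° + i sin 120°)
= -9/2 + (9*sqrt(3)/2)i


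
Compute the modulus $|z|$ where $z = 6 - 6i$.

|z| = sqrt(a^2 + b^2) = sqrt(6^2 + (-6)^2) = sqrt(72) = sqrt(72)


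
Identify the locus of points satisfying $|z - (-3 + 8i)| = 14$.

|z - z0| = r describes a circle centered at z0 with radius r
Here z0 = -3 + 8i and r = 14
Locus: Circle centered at (-3, 8) with radius 14


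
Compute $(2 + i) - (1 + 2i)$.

(2 - 1) + (1 - 2)i = 1 - i


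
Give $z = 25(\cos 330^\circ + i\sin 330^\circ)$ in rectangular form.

a = r cos θ = 25 * sqrt(3)/2 = 25*sqrt(3)/2
b = r sin θ = 25 * -1/2 = -25/2
z = 25*sqrt(3)/2 - (25/2)i


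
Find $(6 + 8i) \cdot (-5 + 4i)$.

(a1*a2 - b1*b2) + (a1*b2 + b1*a2)i
= (-30 - 32) + (24 + (-40))i
= -62 - 16i


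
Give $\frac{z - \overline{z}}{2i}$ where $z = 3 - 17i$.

z - conjugate(z) = 2bi
(z - conjugate(z))/(2i) = 2bi/(2i) = b = -17


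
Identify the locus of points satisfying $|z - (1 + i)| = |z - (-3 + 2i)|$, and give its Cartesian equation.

|z - z1| = |z - z2| means z is equidistant from z1 and z2,
i.e. the perpendicular bisector of the segment from (1, 1) to (-3, 2) (midpoint (-1, 3/2)).
With z = x + yi, square both sides:
(x - 1)^2 + (y - 1)^2 = (x - (-3))^2 + (y - 2)^2
The x^2 and y^2 terms cancel: -8x + 2y = 13 - 2 = 11
Simplify: 8x - 2y = -11
Locus: Perpendicular bisector of the segment from (1, 1) to (-3, 2): the line 8x - 2y = -11


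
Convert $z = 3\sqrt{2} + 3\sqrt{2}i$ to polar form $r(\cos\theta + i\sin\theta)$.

r = |z| = sqrt(a^2 + b^2) = sqrt((3*sqrt(2))^2 + (3*sqrt(2))^2) = sqrt(18 + 18) = sqrt(36) = 6
θ = arctan(b/a) = arctan(4.2426/4.2426) (quadrant-adjusted) = 45°
z = 6(cos 45° + i sin 45°)


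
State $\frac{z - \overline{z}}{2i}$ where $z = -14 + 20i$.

z - conjugate(z) = 2bi
(z - conjugate(z))/(2i) = 2bi/(2i) = b = 20


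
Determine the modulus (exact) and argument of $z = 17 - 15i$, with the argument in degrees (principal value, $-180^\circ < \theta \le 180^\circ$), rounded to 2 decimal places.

|z| = sqrt(17^2 + (-15)^2) = sqrt(514)
arg(z) = arctan(b/a) = arctan(-15/17) (quadrant-adjusted) = -41.42°


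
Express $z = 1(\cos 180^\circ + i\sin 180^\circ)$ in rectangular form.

a = r cos θ = 1 * -1 = -1
b = r sin θ = 1 * 0 = 0
z = -1


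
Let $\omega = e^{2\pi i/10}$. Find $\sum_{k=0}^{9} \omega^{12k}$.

Let ζ = ω^12 = e^(2πi·12/10). Since 10 ∤ 12, ζ ≠ 1.
Sum = Σ_{k=0}^{9} ζ^k = (ζ^10 - 1)/(ζ - 1) = (ω^{12·10} - 1)/(ζ - 1) = (1 - 1)/(ζ - 1) = 0


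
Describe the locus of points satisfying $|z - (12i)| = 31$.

|z - z0| = r describes a circle centered at z0 with radius r
Here z0 = 12i and r = 31
Locus: Circle centered at (0, 12) with radius 31


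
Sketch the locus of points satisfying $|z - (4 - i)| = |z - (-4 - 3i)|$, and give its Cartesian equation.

|z - z1| = |z - z2| means z is equidistant from z1 and z2,
i.e. the perpendicular bisector of the segment from (4, -1) to (-4, -3) (midpoint (0, -2)).
With z = x + yi, square both sides:
(x - 4)^2 + (y - (-1))^2 = (x - (-4))^2 + (y - (-3))^2
The x^2 and y^2 terms cancel: -16x + (-4)y = 25 - 17 = 8
Simplify: 4x + y = -2
Locus: Perpendicular bisector of the segment from (4, -1) to (-4, -3): the line 4x + y = -2


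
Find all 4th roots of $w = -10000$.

|w| = 10000, arg(w) = 180°
Root modulus = 10000^(1/4) = 10
Root arguments: θ_k = (180° + 360°k)/4 for k = 0, 1, ..., 3
Roots: 5*sqrt(2) + 5*sqrt(2)i, -5*sqrt(2) + 5*sqrt(2)i, -5*sqrt(2) - 5*sqrt(2)i, 5*sqrt(2) - 5*sqrt(2)i


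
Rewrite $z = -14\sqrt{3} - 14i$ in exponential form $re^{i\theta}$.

r = |z| = sqrt((-14*sqrt(3))^2 + (-14)^2) = sqrt(588 + 196) = sqrt(784) = 28
θ = arctan(b/a) = arctan(-14/-24.2487) (quadrant-adjusted) = -150° = -5π/6
z = 28e^(-i*5π/6)


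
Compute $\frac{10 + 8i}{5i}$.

Multiply numerator and denominator by conjugate (-5i):
= (10 + 8i)(-5i) / (0^2 + 5^2)
= (40 - 50i) / 25
Divide through by 5: (8 - 10i) / 5
= 8/5 - 2i


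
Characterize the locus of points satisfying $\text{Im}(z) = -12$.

Im(z) = y where z = x + yi; the equation y = -12 is satisfied by all points with that y-coordinate
Locus: Horizontal line y = -12


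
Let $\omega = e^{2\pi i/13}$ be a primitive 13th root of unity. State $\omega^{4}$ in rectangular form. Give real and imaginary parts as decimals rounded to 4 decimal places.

ω^4 = e^(2πi·4/13) = e^(i·8π/13)
= cos(8π/13) + i sin(8π/13)
= -0.3546 + 0.9350i


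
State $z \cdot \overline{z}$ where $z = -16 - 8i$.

z * conjugate(z) = |z|^2 = a^2 + b^2
= (-16)^2 + (-8)^2 = 320


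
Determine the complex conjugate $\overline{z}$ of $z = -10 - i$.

If z = a + bi, then conjugate(z) = a - bi
conjugate(-10 - i) = -10 + i


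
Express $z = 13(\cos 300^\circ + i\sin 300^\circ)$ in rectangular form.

a = r cos θ = 13 * 1/2 = 13/2
b = r sin θ = 13 * -sqrt(3)/2 = -13*sqrt(3)/2
z = 13/2 - (13*sqrt(3)/2)i


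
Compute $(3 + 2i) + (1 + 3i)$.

(3 + 1) + (2 + 3)i = 4 + 5i


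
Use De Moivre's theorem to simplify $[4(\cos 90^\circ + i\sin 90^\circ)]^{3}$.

By De Moivre: z^n = r^n(cos(nθ) + i sin(nθ))
= 4^3(cos(3*90°) + i sin(3*90°))
= 64(cos 270° + i sin 270°)
= -64i


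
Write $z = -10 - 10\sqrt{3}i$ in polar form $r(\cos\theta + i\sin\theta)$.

r = |z| = sqrt(a^2 + b^2) = sqrt((-10)^2 + (-10*sqrt(3))^2) = sqrt(100 + 300) = sqrt(400) = 20
θ = arctan(b/a) = arctan(-17.3205/-10) (quadrant-adjusted) = 240°
z = 20(cos 240° + i sin 240°)


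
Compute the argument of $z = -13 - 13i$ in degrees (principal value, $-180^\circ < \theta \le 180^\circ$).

θ = arctan(b/a) = arctan(-13/-13) (quadrant-adjusted) = -135°


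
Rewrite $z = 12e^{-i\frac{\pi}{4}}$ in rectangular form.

a = r cos θ = 12 * sqrt(2)/2 = 6*sqrt(2)
b = r sin θ = 12 * -sqrt(2)/2 = -6*sqrt(2)
z = 6*sqrt(2) - 6*sqrt(2)i


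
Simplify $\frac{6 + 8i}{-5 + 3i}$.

Multiply numerator and denominator by conjugate (-5 - 3i):
= (6 + 8i)(-5 - 3i) / ((-5)^2 + 3^2)
= (-6 - 58i) / 34
Divide through by 2: (-3 - 29i) / 17
= -3/17 - (29/17)i


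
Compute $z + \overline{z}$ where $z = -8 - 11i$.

z + conjugate(z) = (a + bi) + (a - bi) = 2a
= 2 * (-8) = -16


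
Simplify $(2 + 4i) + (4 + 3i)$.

(2 + 4) + (4 + 3)i = 6 + 7i


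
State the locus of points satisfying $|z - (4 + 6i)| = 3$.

|z - z0| = r describes a circle centered at z0 with radius r
Here z0 = 4 + 6i and r = 3
Locus: Circle centered at (4, 6) with radius 3


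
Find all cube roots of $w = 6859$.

|w| = 6859, arg(w) = 0°
Root modulus = 6859^(1/3) = 19
Root arguments: θ_k = (0° + 360°k)/3 for k = 0, 1, ..., 2
Roots: 19, -19/2 + (19*sqrt(3)/2)i, -19/2 - (19*sqrt(3)/2)i


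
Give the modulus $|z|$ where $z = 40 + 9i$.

|z| = sqrt(a^2 + b^2) = sqrt(40^2 + 9^2) = sqrt(1681) = 41


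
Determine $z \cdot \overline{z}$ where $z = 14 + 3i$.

z * conjugate(z) = |z|^2 = a^2 + b^2
= 14^2 + 3^2 = 205


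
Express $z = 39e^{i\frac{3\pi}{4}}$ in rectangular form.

a = r cos θ = 39 * -sqrt(2)/2 = -39*sqrt(2)/2
b = r sin θ = 39 * sqrt(2)/2 = 39*sqrt(2)/2
z = -39*sqrt(2)/2 + (39*sqrt(2)/2)i


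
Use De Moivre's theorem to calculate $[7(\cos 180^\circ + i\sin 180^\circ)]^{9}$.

By De Moivre: z^n = r^n(cos(nθ) + i sin(nθ))
= 7^9(cos(9*180°) + i sin(9*180°))
= 40353607(cos 180° + i sin 180°)
= -40353607


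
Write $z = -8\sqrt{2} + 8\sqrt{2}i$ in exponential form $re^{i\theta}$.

r = |z| = sqrt((-8*sqrt(2))^2 + (8*sqrt(2))^2) = sqrt(128 + 128) = sqrt(256) = 16
θ = arctan(b/a) = arctan(11.3137/-11.3137) (quadrant-adjusted) = 135° = 3π/4
z = 16e^(i*3π/4)
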